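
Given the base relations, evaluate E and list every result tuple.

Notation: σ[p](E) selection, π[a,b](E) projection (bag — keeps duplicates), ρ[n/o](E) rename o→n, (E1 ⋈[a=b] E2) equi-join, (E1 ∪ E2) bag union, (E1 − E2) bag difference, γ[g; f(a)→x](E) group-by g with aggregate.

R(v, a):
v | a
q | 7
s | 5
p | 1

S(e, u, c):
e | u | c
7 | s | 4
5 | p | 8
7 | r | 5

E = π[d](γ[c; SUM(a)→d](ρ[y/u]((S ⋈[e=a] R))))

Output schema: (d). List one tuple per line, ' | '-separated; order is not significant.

Stepwise |·|:
  S → 3
  R → 3
  (S ⋈[e=a] R) → 3
  ρ[y/u]((S ⋈[e=a] R)) → 3
  γ[c; SUM(a)→d](ρ[y/u]((S ⋈[e=a] R))) → 3
  π[d](γ[c; SUM(a)→d](ρ[y/u]((S ⋈[e=a] R)))) → 3

== RESULT ==
d
5
7
7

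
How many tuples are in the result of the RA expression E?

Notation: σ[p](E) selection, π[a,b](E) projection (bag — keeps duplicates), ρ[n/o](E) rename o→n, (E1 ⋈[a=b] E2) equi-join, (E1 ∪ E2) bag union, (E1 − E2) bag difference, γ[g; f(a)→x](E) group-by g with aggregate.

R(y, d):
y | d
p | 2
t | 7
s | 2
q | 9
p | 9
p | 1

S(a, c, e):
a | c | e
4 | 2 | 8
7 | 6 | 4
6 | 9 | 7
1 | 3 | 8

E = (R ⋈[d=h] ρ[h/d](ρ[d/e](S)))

Per-node cardinality:
  R → 6
  S → 4
  ρ[d/e](S) → 4
  ρ[h/d](ρ[d/e](S)) → 4
  (R ⋈[d=h] ρ[h/d](ρ[d/e](S))) → 1

|E| = 1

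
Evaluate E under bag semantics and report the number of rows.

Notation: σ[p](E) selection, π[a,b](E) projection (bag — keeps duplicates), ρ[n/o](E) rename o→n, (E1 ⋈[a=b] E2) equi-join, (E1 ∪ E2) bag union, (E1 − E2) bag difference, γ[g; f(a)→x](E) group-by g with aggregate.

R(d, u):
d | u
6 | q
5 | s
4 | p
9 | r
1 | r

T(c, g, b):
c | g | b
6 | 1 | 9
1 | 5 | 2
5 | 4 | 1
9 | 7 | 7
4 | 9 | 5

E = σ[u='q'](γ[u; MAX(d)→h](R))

Subexpression sizes:
  R → 5
  γ[u; MAX(d)→h](R) → 4
  σ[u='q'](γ[u; MAX(d)→h](R)) → 1

|E| = 1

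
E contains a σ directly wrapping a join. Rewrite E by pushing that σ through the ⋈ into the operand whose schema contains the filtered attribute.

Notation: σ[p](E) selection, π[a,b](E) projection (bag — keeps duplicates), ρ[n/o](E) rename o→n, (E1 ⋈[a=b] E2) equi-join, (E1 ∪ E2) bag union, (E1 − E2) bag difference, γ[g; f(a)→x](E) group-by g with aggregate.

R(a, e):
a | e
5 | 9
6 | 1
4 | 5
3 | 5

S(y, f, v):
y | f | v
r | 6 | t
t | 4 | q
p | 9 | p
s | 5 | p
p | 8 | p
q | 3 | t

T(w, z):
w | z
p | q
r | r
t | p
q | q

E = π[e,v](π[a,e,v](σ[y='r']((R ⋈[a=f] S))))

σ filters on y, owned by the right side.
E' = π[e,v](π[a,e,v]((R ⋈[a=f] σ[y='r'](S))))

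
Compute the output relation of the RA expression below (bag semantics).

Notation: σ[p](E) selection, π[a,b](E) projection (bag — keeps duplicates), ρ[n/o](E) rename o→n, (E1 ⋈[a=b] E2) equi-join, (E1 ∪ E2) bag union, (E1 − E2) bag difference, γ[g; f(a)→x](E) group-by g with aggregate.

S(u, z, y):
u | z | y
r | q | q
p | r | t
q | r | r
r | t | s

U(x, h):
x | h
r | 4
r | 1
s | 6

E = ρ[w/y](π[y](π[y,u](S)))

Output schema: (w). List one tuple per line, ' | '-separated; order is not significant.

Per-node cardinality:
  S → 4
  π[y,u](S) → 4
  π[y](π[y,u](S)) → 4
  ρ[w/y](π[y](π[y,u](S))) → 4

== RESULT ==
w
q
r
s
t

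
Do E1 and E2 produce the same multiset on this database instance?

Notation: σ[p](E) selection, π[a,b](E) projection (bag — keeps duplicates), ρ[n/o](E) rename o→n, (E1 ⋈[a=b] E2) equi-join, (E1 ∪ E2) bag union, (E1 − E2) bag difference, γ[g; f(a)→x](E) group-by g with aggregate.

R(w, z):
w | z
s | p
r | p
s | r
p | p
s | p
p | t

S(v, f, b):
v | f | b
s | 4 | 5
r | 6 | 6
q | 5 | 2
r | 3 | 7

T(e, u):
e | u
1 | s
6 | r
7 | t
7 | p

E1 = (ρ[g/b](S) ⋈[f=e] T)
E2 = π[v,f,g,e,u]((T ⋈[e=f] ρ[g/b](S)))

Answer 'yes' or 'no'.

E1 per-node cardinality:
  S → 4
  ρ[g/b](S) → 4
  T → 4
  (ρ[g/b](S) ⋈[f=e] T) → 1
E2 per-node cardinality:
  T → 4
  S → 4
  ρ[g/b](S) → 4
  (T ⋈[e=f] ρ[g/b](S)) → 1
  π[v,f,g,e,u]((T ⋈[e=f] ρ[g/b](S))) → 1

E1 and E2 produce the same multiset:
v | f | g | e | u
r | 6 | 6 | 6 | r

yes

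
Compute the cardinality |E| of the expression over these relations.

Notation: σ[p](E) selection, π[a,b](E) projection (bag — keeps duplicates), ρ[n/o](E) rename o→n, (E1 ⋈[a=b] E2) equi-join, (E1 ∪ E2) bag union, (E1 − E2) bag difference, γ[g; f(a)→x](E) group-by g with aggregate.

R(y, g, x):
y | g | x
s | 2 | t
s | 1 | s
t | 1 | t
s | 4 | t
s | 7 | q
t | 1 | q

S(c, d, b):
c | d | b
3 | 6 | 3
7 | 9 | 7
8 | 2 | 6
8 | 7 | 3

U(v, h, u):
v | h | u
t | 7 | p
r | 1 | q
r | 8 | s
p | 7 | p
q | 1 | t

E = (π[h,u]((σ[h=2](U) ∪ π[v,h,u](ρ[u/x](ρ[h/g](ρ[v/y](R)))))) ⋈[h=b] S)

Stepwise |·|:
  U → 5
  σ[h=2](U) → 0
  R → 6
  ρ[v/y](R) → 6
  ρ[h/g](ρ[v/y](R)) → 6
  ρ[u/x](ρ[h/g](ρ[v/y](R))) → 6
  π[v,h,u](ρ[u/x](ρ[h/g](ρ[v/y](R)))) → 6
  (σ[h=2](U) ∪ π[v,h,u](ρ[u/x](ρ[h/g](ρ[v/y](R))))) → 6
  π[h,u]((σ[h=2](U) ∪ π[v,h,u](ρ[u/x](ρ[h/g](ρ[v/y](R)))))) → 6
  S → 4
  (π[h,u]((σ[h=2](U) ∪ π[v,h,u](ρ[u/x](ρ[h/g](ρ[v/y](R)))))) ⋈[h=b] S) → 1

|E| = 1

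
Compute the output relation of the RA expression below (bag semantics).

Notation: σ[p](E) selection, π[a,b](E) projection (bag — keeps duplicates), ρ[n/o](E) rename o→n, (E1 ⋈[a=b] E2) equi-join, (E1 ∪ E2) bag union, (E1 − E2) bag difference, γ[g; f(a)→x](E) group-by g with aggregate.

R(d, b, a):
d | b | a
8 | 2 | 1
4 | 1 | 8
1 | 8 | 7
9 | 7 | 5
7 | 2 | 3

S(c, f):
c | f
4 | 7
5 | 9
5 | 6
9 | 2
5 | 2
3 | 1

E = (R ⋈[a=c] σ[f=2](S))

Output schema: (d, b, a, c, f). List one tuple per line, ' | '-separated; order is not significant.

Subexpression sizes:
  R → 5
  S → 6
  σ[f=2](S) → 2
  (R ⋈[a=c] σ[f=2](S)) → 1

== RESULT ==
d | b | a | c | f
9 | 7 | 5 | 5 | 2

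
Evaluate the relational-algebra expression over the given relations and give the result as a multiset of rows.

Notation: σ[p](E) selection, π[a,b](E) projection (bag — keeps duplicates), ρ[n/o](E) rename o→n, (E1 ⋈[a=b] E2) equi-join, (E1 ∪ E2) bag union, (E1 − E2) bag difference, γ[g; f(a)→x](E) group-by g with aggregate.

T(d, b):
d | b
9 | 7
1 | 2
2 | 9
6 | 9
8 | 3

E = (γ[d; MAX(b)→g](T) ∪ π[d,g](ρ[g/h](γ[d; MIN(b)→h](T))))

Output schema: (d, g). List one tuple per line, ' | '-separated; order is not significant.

Per-node cardinality:
  T → 5
  γ[d; MAX(b)→g](T) → 5
  T → 5
  γ[d; MIN(b)→h](T) → 5
  ρ[g/h](γ[d; MIN(b)→h](T)) → 5
  π[d,g](ρ[g/h](γ[d; MIN(b)→h](T))) → 5
  (γ[d; MAX(b)→g](T) ∪ π[d,g](ρ[g/h](γ[d; MIN(b)→h](T)))) → 10

== RESULT ==
d | g
1 | 2
1 | 2
2 | 9
2 | 9
6 | 9
6 | 9
8 | 3
8 | 3
9 | 7
9 | 7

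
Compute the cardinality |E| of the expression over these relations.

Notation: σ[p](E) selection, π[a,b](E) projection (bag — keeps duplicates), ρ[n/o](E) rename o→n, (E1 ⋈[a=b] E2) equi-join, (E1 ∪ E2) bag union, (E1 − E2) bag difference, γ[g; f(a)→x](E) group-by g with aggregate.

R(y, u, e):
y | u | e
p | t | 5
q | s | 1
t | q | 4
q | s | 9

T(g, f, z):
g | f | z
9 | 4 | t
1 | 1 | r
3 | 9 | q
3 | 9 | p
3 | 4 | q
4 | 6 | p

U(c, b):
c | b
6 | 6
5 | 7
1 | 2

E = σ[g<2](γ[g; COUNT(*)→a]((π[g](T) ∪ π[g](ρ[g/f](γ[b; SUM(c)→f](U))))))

Stepwise |·|:
  T → 6
  π[g](T) → 6
  U → 3
  γ[b; SUM(c)→f](U) → 3
  ρ[g/f](γ[b; SUM(c)→f](U)) → 3
  π[g](ρ[g/f](γ[b; SUM(c)→f](U))) → 3
  (π[g](T) ∪ π[g](ρ[g/f](γ[b; SUM(c)→f](U)))) → 9
  γ[g; COUNT(*)→a]((π[g](T) ∪ π[g](ρ[g/f](γ[b; SUM(c)→f](U))))) → 6
  σ[g<2](γ[g; COUNT(*)→a]((π[g](T) ∪ π[g](ρ[g/f](γ[b; SUM(c)→f](U)))))) → 1

|E| = 1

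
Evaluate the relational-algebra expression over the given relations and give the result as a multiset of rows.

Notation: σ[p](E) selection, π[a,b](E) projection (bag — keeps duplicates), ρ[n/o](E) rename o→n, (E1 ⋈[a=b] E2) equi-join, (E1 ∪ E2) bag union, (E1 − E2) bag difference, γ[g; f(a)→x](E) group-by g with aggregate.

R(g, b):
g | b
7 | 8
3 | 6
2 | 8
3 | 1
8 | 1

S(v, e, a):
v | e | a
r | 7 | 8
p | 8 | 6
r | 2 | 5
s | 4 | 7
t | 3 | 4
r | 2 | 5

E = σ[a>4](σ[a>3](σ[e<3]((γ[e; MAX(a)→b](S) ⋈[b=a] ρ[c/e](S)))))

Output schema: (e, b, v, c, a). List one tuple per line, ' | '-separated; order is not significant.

Stepwise |·|:
  S → 6
  γ[e; MAX(a)→b](S) → 5
  S → 6
  ρ[c/e](S) → 6
  (γ[e; MAX(a)→b](S) ⋈[b=a] ρ[c/e](S)) → 6
  σ[e<3]((γ[e; MAX(a)→b](S) ⋈[b=a] ρ[c/e](S))) → 2
  σ[a>3](σ[e<3]((γ[e; MAX(a)→b](S) ⋈[b=a] ρ[c/e](S)))) → 2
  σ[a>4](σ[a>3](σ[e<3]((γ[e; MAX(a)→b](S) ⋈[b=a] ρ[c/e](S))))) → 2

== RESULT ==
e | b | v | c | a
2 | 5 | r | 2 | 5
2 | 5 | r | 2 | 5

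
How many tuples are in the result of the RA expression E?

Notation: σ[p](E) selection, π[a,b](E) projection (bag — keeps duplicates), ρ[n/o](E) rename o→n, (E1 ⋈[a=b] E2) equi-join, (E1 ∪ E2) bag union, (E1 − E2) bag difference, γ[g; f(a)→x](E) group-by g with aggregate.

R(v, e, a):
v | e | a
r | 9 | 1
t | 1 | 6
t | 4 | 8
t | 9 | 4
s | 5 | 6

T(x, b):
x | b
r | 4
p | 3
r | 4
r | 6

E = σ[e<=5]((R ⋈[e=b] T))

Subexpression sizes:
  R → 5
  T → 4
  (R ⋈[e=b] T) → 2
  σ[e<=5]((R ⋈[e=b] T)) → 2

|E| = 2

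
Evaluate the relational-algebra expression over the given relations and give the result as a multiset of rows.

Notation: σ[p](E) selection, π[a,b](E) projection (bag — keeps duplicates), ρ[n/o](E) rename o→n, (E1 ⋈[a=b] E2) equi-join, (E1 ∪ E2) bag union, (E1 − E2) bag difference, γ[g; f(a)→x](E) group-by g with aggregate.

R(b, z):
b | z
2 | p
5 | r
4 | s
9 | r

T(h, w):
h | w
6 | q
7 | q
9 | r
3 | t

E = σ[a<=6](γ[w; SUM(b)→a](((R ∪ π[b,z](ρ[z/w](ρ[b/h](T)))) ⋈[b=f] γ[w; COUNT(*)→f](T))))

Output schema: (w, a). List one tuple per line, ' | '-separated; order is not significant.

Row counts bottom-up:
  R → 4
  T → 4
  ρ[b/h](T) → 4
  ρ[z/w](ρ[b/h](T)) → 4
  π[b,z](ρ[z/w](ρ[b/h](T))) → 4
  (R ∪ π[b,z](ρ[z/w](ρ[b/h](T)))) → 8
  T → 4
  γ[w; COUNT(*)→f](T) → 3
  ((R ∪ π[b,z](ρ[z/w](ρ[b/h](T)))) ⋈[b=f] γ[w; COUNT(*)→f](T)) → 1
  γ[w; SUM(b)→a](((R ∪ π[b,z](ρ[z/w](ρ[b/h](T)))) ⋈[b=f] γ[w; COUNT(*)→f](T))) → 1
  σ[a<=6](γ[w; SUM(b)→a](((R ∪ π[b,z](ρ[z/w](ρ[b/h](T)))) ⋈[b=f] γ[w; COUNT(*)→f](T)))) → 1

== RESULT ==
w | a
q | 2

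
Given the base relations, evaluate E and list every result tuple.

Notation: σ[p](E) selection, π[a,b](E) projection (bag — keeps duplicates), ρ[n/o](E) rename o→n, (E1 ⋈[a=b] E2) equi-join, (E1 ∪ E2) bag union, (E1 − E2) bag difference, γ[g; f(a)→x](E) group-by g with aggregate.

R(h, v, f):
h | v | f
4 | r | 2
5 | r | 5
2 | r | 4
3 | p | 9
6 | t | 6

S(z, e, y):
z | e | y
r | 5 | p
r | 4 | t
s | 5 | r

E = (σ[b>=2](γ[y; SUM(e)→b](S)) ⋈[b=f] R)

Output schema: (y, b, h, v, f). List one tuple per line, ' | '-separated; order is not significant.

Per-node cardinality:
  S → 3
  γ[y; SUM(e)→b](S) → 3
  σ[b>=2](γ[y; SUM(e)→b](S)) → 3
  R → 5
  (σ[b>=2](γ[y; SUM(e)→b](S)) ⋈[b=f] R) → 3

== RESULT ==
y | b | h | v | f
p | 5 | 5 | r | 5
r | 5 | 5 | r | 5
t | 4 | 2 | r | 4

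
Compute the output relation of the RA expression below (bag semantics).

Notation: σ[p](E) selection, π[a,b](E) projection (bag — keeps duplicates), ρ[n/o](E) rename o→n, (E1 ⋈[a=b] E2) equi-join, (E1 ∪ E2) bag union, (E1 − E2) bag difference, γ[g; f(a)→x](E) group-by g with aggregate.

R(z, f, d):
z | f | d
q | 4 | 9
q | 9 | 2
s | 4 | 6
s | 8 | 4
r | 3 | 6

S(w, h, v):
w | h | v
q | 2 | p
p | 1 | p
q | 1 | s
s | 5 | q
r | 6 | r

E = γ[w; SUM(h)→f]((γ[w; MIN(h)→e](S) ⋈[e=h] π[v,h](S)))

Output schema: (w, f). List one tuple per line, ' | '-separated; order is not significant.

Row counts bottom-up:
  S → 5
  γ[w; MIN(h)→e](S) → 4
  S → 5
  π[v,h](S) → 5
  (γ[w; MIN(h)→e](S) ⋈[e=h] π[v,h](S)) → 6
  γ[w; SUM(h)→f]((γ[w; MIN(h)→e](S) ⋈[e=h] π[v,h](S))) → 4

== RESULT ==
w | f
p | 2
q | 2
r | 6
s | 5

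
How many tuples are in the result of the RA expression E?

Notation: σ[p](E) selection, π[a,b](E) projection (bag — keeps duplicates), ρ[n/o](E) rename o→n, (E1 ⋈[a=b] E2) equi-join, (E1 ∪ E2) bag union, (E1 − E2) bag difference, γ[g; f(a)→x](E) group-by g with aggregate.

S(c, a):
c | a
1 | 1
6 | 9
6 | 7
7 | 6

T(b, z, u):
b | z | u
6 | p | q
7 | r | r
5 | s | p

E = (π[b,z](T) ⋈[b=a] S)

Per-node cardinality:
  T → 3
  π[b,z](T) → 3
  S → 4
  (π[b,z](T) ⋈[b=a] S) → 2

|E| = 2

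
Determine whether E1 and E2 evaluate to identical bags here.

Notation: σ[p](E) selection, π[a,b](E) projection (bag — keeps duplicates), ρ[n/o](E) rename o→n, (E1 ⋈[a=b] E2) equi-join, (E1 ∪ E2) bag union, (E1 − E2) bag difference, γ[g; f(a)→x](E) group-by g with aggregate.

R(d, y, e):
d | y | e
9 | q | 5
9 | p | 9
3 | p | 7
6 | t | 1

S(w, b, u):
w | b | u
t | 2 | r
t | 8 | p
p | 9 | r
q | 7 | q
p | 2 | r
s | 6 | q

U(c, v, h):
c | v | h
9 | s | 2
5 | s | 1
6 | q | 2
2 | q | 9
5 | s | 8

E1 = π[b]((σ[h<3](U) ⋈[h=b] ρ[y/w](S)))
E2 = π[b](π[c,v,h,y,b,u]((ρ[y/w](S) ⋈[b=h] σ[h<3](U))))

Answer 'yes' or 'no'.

E1 stepwise |·|:
  U → 5
  σ[h<3](U) → 3
  S → 6
  ρ[y/w](S) → 6
  (σ[h<3](U) ⋈[h=b] ρ[y/w](S)) → 4
  π[b]((σ[h<3](U) ⋈[h=b] ρ[y/w](S))) → 4
E2 stepwise |·|:
  S → 6
  ρ[y/w](S) → 6
  U → 5
  σ[h<3](U) → 3
  (ρ[y/w](S) ⋈[b=h] σ[h<3](U)) → 4
  π[c,v,h,y,b,u]((ρ[y/w](S) ⋈[b=h] σ[h<3](U))) → 4
  π[b](π[c,v,h,y,b,u]((ρ[y/w](S) ⋈[b=h] σ[h<3](U)))) → 4

E1 and E2 produce the same multiset:
b
2
2
2
2

yes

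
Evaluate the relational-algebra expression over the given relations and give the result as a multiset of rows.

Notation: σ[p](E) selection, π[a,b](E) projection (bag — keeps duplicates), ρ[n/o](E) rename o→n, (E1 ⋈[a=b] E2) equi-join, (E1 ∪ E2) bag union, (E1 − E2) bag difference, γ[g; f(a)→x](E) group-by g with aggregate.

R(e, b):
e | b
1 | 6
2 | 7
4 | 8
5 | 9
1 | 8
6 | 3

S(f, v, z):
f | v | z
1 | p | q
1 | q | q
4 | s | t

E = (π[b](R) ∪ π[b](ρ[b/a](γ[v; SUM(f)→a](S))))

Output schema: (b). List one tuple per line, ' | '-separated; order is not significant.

Row counts bottom-up:
  R → 6
  π[b](R) → 6
  S → 3
  γ[v; SUM(f)→a](S) → 3
  ρ[b/a](γ[v; SUM(f)→a](S)) → 3
  π[b](ρ[b/a](γ[v; SUM(f)→a](S))) → 3
  (π[b](R) ∪ π[b](ρ[b/a](γ[v; SUM(f)→a](S)))) → 9

== RESULT ==
b
1
1
3
4
6
7
8
8
9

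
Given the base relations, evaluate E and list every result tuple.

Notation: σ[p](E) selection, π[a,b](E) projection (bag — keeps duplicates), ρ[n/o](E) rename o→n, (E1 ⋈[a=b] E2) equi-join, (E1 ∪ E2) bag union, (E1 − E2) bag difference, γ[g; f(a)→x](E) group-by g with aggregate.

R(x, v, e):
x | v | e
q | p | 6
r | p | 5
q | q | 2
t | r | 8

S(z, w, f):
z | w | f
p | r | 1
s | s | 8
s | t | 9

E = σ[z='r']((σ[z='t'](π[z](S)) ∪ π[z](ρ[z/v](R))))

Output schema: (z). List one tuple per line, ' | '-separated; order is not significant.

Per-node cardinality:
  S → 3
  π[z](S) → 3
  σ[z='t'](π[z](S)) → 0
  R → 4
  ρ[z/v](R) → 4
  π[z](ρ[z/v](R)) → 4
  (σ[z='t'](π[z](S)) ∪ π[z](ρ[z/v](R))) → 4
  σ[z='r']((σ[z='t'](π[z](S)) ∪ π[z](ρ[z/v](R)))) → 1

== RESULT ==
z
r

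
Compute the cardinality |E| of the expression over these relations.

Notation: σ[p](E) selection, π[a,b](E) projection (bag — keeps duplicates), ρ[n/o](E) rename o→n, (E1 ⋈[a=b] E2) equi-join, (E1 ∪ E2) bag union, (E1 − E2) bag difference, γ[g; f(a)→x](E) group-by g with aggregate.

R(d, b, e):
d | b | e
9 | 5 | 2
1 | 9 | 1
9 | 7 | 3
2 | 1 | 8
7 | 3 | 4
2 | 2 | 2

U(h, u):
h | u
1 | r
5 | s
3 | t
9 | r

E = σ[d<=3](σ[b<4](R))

Stepwise |·|:
  R → 6
  σ[b<4](R) → 3
  σ[d<=3](σ[b<4](R)) → 2

|E| = 2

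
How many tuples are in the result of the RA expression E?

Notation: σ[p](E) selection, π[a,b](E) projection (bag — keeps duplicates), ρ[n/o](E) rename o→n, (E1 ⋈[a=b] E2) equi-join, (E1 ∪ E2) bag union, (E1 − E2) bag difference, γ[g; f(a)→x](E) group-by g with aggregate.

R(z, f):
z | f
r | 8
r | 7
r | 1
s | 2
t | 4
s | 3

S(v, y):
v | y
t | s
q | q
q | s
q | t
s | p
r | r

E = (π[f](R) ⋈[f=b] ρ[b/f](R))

Subexpression sizes:
  R → 6
  π[f](R) → 6
  R → 6
  ρ[b/f](R) → 6
  (π[f](R) ⋈[f=b] ρ[b/f](R)) → 6

|E| = 6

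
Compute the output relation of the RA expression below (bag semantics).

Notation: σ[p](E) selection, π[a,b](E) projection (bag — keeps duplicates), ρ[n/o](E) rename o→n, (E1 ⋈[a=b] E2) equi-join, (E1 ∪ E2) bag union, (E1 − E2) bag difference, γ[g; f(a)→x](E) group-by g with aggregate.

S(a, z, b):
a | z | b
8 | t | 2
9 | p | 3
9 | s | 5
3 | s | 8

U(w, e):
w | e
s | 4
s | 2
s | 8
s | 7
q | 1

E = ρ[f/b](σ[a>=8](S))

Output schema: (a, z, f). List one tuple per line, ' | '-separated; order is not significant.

Row counts bottom-up:
  S → 4
  σ[a>=8](S) → 3
  ρ[f/b](σ[a>=8](S)) → 3

== RESULT ==
a | z | f
8 | t | 2
9 | p | 3
9 | s | 5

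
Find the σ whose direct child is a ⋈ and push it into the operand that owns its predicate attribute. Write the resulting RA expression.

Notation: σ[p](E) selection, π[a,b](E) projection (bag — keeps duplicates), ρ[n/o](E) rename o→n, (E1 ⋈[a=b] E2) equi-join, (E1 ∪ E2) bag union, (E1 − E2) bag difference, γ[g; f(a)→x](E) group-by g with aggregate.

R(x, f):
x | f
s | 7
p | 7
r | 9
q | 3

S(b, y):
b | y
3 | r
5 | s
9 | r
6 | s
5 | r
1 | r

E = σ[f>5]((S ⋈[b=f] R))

σ filters on f, owned by the right side.
E' = (S ⋈[b=f] σ[f>5](R))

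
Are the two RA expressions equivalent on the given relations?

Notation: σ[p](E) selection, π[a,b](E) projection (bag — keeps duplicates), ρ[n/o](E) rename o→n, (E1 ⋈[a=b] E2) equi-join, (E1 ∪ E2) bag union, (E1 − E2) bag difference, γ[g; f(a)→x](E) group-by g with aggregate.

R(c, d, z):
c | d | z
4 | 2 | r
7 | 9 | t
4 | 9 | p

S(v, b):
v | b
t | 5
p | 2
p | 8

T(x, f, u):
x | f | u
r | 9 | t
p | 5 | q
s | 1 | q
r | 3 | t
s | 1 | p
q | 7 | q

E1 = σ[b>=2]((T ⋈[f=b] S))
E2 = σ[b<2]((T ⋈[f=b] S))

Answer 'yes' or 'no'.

E1 row counts bottom-up:
  T → 6
  S → 3
  (T ⋈[f=b] S) → 1
  σ[b>=2]((T ⋈[f=b] S)) → 1
E2 row counts bottom-up:
  T → 6
  S → 3
  (T ⋈[f=b] S) → 1
  σ[b<2]((T ⋈[f=b] S)) → 0

E1 result:
x | f | u | v | b
p | 5 | q | t | 5
E2 result:
x | f | u | v | b
(0 rows)
Witness: ('p', 5, 'q', 't', 5) appears 1× in E1 but 0× in E2.

no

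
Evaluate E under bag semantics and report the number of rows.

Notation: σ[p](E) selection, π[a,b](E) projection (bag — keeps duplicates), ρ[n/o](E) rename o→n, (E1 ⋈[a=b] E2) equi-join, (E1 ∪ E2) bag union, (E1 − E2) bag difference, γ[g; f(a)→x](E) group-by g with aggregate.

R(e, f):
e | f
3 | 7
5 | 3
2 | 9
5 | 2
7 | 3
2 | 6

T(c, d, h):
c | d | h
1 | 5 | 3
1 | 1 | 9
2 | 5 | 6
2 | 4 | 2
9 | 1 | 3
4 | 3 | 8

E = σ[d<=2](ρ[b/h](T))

Subexpression sizes:
  T → 6
  ρ[b/h](T) → 6
  σ[d<=2](ρ[b/h](T)) → 2

|E| = 2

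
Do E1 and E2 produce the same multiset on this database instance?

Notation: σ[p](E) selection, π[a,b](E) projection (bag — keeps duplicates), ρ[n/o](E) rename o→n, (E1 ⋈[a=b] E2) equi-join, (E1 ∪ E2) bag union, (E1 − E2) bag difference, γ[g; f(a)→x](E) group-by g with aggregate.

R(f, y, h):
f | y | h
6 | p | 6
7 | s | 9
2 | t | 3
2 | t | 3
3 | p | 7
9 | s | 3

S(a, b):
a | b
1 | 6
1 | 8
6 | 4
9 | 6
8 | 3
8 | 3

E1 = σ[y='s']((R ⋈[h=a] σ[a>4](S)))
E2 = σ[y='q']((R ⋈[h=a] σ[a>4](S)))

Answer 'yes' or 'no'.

E1 row counts bottom-up:
  R → 6
  S → 6
  σ[a>4](S) → 4
  (R ⋈[h=a] σ[a>4](S)) → 2
  σ[y='s']((R ⋈[h=a] σ[a>4](S))) → 1
E2 row counts bottom-up:
  R → 6
  S → 6
  σ[a>4](S) → 4
  (R ⋈[h=a] σ[a>4](S)) → 2
  σ[y='q']((R ⋈[h=a] σ[a>4](S))) → 0

E1 result:
f | y | h | a | b
7 | s | 9 | 9 | 6
E2 result:
f | y | h | a | b
(0 rows)
Witness: (7, 's', 9, 9, 6) appears 1× in E1 but 0× in E2.

no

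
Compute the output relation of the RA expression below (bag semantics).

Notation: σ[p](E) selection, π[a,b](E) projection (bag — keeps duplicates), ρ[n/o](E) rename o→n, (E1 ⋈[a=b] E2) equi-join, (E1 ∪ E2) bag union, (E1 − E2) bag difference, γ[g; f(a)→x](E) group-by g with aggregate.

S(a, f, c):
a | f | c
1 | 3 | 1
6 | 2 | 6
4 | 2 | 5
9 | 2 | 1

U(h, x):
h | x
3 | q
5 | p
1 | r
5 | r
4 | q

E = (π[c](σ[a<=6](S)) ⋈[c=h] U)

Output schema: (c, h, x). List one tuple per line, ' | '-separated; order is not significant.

Stepwise |·|:
  S → 4
  σ[a<=6](S) → 3
  π[c](σ[a<=6](S)) → 3
  U → 5
  (π[c](σ[a<=6](S)) ⋈[c=h] U) → 3

== RESULT ==
c | h | x
1 | 1 | r
5 | 5 | p
5 | 5 | r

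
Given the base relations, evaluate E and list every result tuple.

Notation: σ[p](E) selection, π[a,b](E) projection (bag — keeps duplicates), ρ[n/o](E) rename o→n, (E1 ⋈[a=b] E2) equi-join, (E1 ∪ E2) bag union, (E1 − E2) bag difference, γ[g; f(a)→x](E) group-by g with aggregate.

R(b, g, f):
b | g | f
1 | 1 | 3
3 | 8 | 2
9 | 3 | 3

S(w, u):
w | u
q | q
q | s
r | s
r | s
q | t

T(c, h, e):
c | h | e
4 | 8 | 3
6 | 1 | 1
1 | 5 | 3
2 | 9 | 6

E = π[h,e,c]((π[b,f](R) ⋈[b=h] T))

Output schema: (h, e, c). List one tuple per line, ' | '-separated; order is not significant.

Stepwise |·|:
  R → 3
  π[b,f](R) → 3
  T → 4
  (π[b,f](R) ⋈[b=h] T) → 2
  π[h,e,c]((π[b,f](R) ⋈[b=h] T)) → 2

== RESULT ==
h | e | c
1 | 1 | 6
9 | 6 | 2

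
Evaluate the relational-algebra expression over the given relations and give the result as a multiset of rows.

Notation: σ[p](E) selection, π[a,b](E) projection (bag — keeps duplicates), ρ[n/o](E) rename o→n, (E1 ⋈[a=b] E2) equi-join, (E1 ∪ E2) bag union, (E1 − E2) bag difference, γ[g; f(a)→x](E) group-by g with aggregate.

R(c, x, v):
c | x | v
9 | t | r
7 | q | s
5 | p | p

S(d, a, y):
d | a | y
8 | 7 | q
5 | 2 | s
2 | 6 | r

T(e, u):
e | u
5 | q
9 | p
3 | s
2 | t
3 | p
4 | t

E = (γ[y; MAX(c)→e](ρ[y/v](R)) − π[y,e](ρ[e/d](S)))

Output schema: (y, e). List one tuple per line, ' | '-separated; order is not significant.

Stepwise |·|:
  R → 3
  ρ[y/v](R) → 3
  γ[y; MAX(c)→e](ρ[y/v](R)) → 3
  S → 3
  ρ[e/d](S) → 3
  π[y,e](ρ[e/d](S)) → 3
  (γ[y; MAX(c)→e](ρ[y/v](R)) − π[y,e](ρ[e/d](S))) → 3

== RESULT ==
y | e
p | 5
r | 9
s | 7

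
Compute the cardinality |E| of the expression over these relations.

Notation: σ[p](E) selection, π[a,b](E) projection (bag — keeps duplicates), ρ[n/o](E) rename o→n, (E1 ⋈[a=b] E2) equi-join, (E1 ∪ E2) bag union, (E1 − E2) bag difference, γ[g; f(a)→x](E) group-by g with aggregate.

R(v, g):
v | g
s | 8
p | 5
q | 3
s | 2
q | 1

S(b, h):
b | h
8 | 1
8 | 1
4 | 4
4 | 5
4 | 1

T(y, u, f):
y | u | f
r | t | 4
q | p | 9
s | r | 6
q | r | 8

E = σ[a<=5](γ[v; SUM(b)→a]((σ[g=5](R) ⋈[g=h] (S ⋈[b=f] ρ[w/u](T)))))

Per-node cardinality:
  R → 5
  σ[g=5](R) → 1
  S → 5
  T → 4
  ρ[w/u](T) → 4
  (S ⋈[b=f] ρ[w/u](T)) → 5
  (σ[g=5](R) ⋈[g=h] (S ⋈[b=f] ρ[w/u](T))) → 1
  γ[v; SUM(b)→a]((σ[g=5](R) ⋈[g=h] (S ⋈[b=f] ρ[w/u](T)))) → 1
  σ[a<=5](γ[v; SUM(b)→a]((σ[g=5](R) ⋈[g=h] (S ⋈[b=f] ρ[w/u](T))))) → 1

|E| = 1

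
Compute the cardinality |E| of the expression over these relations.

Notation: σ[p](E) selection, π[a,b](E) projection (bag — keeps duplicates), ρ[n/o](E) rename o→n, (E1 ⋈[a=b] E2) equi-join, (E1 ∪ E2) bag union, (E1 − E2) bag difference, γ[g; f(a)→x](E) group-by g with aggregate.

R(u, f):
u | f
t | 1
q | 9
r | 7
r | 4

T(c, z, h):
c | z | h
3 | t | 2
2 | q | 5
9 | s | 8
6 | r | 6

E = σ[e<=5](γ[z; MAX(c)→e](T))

Subexpression sizes:
  T → 4
  γ[z; MAX(c)→e](T) → 4
  σ[e<=5](γ[z; MAX(c)→e](T)) → 2

|E| = 2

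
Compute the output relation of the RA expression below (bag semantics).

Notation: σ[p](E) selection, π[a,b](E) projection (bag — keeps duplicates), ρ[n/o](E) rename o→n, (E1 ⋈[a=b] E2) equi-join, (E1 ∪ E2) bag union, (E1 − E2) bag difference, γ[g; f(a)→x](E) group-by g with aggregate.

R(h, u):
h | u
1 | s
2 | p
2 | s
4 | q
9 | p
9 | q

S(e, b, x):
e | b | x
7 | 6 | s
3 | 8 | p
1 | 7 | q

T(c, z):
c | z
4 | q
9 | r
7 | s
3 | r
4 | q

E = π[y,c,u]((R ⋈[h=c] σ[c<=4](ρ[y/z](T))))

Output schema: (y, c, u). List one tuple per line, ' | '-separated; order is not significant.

Subexpression sizes:
  R → 6
  T → 5
  ρ[y/z](T) → 5
  σ[c<=4](ρ[y/z](T)) → 3
  (R ⋈[h=c] σ[c<=4](ρ[y/z](T))) → 2
  π[y,c,u]((R ⋈[h=c] σ[c<=4](ρ[y/z](T)))) → 2

== RESULT ==
y | c | u
q | 4 | q
q | 4 | q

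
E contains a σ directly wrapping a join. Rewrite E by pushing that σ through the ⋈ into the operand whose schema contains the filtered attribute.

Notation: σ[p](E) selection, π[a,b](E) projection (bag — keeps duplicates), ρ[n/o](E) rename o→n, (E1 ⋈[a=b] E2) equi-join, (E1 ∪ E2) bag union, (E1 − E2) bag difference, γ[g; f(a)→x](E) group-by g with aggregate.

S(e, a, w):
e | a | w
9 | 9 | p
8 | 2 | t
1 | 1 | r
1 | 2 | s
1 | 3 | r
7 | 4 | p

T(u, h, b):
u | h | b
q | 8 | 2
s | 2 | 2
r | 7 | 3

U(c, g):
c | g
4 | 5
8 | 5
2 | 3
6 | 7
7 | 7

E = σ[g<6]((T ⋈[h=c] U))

σ filters on g, owned by the right side.
E' = (T ⋈[h=c] σ[g<6](U))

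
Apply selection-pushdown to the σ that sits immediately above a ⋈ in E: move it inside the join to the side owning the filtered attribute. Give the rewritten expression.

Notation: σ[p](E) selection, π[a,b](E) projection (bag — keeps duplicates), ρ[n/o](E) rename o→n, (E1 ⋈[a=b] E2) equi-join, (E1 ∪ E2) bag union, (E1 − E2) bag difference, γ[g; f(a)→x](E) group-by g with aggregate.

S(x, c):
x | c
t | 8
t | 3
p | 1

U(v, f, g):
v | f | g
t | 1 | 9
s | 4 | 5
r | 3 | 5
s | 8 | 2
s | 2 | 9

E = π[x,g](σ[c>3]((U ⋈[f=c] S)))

σ filters on c, owned by the right side.
E' = π[x,g]((U ⋈[f=c] σ[c>3](S)))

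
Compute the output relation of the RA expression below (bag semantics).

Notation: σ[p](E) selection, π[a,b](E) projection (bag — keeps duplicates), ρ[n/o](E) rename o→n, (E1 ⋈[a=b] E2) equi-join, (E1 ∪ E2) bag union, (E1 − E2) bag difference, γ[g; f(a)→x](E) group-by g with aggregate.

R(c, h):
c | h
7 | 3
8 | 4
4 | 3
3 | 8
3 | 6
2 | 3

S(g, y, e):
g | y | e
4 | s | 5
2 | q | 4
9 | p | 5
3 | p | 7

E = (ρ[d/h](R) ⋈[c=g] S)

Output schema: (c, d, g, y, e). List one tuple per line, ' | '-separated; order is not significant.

Subexpression sizes:
  R → 6
  ρ[d/h](R) → 6
  S → 4
  (ρ[d/h](R) ⋈[c=g] S) → 4

== RESULT ==
c | d | g | y | e
2 | 3 | 2 | q | 4
3 | 6 | 3 | p | 7
3 | 8 | 3 | p | 7
4 | 3 | 4 | s | 5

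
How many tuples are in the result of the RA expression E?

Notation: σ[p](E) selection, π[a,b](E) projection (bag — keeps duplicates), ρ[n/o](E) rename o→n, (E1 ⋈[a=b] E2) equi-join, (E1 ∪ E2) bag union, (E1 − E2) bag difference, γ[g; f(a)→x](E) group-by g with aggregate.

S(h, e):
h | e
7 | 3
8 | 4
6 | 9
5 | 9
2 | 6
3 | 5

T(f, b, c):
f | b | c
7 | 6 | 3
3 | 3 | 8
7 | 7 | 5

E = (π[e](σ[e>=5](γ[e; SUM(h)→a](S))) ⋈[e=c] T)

Subexpression sizes:
  S → 6
  γ[e; SUM(h)→a](S) → 5
  σ[e>=5](γ[e; SUM(h)→a](S)) → 3
  π[e](σ[e>=5](γ[e; SUM(h)→a](S))) → 3
  T → 3
  (π[e](σ[e>=5](γ[e; SUM(h)→a](S))) ⋈[e=c] T) → 1

|E| = 1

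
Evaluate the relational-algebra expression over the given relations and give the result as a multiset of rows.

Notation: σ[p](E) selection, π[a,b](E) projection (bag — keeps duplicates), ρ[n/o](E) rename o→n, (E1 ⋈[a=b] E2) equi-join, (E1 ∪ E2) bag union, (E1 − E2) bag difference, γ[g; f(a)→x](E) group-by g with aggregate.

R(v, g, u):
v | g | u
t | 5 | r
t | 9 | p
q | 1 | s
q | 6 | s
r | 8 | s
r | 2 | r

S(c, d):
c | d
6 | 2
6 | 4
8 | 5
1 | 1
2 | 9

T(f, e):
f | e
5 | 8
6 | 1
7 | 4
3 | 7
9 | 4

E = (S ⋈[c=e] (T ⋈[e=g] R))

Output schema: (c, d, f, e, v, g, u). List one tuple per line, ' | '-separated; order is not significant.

Row counts bottom-up:
  S → 5
  T → 5
  R → 6
  (T ⋈[e=g] R) → 2
  (S ⋈[c=e] (T ⋈[e=g] R)) → 2

== RESULT ==
c | d | f | e | v | g | u
1 | 1 | 6 | 1 | q | 1 | s
8 | 5 | 5 | 8 | r | 8 | s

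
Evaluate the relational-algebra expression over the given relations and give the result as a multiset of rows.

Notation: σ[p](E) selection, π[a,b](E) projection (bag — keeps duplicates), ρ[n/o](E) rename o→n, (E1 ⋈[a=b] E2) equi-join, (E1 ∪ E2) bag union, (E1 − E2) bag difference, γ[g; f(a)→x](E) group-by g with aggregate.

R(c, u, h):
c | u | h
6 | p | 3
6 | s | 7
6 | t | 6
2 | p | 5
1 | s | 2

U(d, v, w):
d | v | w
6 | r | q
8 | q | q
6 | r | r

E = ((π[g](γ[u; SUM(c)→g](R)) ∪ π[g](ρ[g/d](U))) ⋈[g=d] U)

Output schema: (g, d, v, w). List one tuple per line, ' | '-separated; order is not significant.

Subexpression sizes:
  R → 5
  γ[u; SUM(c)→g](R) → 3
  π[g](γ[u; SUM(c)→g](R)) → 3
  U → 3
  ρ[g/d](U) → 3
  π[g](ρ[g/d](U)) → 3
  (π[g](γ[u; SUM(c)→g](R)) ∪ π[g](ρ[g/d](U))) → 6
  U → 3
  ((π[g](γ[u; SUM(c)→g](R)) ∪ π[g](ρ[g/d](U))) ⋈[g=d] U) → 8

== RESULT ==
g | d | v | w
6 | 6 | r | q
6 | 6 | r | q
6 | 6 | r | q
6 | 6 | r | r
6 | 6 | r | r
6 | 6 | r | r
8 | 8 | q | q
8 | 8 | q | q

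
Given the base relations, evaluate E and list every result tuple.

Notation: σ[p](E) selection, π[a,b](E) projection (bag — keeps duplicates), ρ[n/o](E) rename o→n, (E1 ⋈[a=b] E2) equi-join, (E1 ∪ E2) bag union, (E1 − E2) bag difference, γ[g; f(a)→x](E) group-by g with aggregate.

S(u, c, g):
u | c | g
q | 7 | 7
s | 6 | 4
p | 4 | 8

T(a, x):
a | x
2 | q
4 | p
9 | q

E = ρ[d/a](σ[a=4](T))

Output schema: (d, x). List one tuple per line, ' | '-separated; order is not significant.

Subexpression sizes:
  T → 3
  σ[a=4](T) → 1
  ρ[d/a](σ[a=4](T)) → 1

== RESULT ==
d | x
4 | p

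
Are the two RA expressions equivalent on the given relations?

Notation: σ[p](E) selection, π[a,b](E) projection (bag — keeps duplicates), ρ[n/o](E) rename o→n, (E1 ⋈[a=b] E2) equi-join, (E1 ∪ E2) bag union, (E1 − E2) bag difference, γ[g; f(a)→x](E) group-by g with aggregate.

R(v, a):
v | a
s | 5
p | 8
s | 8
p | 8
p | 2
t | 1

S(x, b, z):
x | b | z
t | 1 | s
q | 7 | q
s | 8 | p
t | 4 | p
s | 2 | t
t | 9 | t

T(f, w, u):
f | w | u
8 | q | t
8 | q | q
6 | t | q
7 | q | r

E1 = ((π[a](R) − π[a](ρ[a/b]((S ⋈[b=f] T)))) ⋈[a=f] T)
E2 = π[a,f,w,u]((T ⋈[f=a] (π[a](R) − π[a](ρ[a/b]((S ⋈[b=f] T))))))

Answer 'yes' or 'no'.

E1 subexpression sizes:
  R → 6
  π[a](R) → 6
  S → 6
  T → 4
  (S ⋈[b=f] T) → 3
  ρ[a/b]((S ⋈[b=f] T)) → 3
  π[a](ρ[a/b]((S ⋈[b=f] T))) → 3
  (π[a](R) − π[a](ρ[a/b]((S ⋈[b=f] T)))) → 4
  T → 4
  ((π[a](R) − π[a](ρ[a/b]((S ⋈[b=f] T)))) ⋈[a=f] T) → 2
E2 subexpression sizes:
  T → 4
  R → 6
  π[a](R) → 6
  S → 6
  T → 4
  (S ⋈[b=f] T) → 3
  ρ[a/b]((S ⋈[b=f] T)) → 3
  π[a](ρ[a/b]((S ⋈[b=f] T))) → 3
  (π[a](R) − π[a](ρ[a/b]((S ⋈[b=f] T)))) → 4
  (T ⋈[f=a] (π[a](R) − π[a](ρ[a/b]((S ⋈[b=f] T))))) → 2
  π[a,f,w,u]((T ⋈[f=a] (π[a](R) − π[a](ρ[a/b]((S ⋈[b=f] T)))))) → 2

E1 and E2 produce the same multiset:
a | f | w | u
8 | 8 | q | q
8 | 8 | q | t

yes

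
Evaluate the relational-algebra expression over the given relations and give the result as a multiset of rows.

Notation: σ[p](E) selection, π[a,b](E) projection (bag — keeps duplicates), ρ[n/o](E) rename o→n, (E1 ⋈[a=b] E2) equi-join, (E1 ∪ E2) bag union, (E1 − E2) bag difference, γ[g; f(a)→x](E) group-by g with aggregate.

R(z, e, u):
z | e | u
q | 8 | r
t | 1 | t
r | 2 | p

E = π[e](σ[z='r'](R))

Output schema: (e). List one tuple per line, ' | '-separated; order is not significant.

Per-node cardinality:
  R → 3
  σ[z='r'](R) → 1
  π[e](σ[z='r'](R)) → 1

== RESULT ==
e
2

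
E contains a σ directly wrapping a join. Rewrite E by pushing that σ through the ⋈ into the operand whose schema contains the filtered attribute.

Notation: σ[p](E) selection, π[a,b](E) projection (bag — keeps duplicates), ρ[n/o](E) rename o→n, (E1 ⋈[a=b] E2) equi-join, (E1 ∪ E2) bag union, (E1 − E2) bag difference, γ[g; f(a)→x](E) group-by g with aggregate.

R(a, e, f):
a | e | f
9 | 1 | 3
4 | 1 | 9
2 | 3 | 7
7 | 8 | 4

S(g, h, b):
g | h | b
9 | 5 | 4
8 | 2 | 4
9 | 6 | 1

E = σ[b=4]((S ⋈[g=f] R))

σ filters on b, owned by the left side.
E' = (σ[b=4](S) ⋈[g=f] R)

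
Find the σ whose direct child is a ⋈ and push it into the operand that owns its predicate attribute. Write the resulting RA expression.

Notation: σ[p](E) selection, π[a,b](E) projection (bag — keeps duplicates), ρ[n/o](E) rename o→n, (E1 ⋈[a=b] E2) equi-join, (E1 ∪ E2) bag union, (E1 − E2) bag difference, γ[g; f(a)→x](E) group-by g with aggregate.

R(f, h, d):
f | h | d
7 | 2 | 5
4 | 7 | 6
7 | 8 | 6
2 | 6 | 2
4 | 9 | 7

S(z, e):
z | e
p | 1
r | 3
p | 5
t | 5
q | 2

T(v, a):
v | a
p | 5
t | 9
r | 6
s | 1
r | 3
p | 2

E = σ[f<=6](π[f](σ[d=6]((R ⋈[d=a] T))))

σ filters on d, owned by the left side.
E' = σ[f<=6](π[f]((σ[d=6](R) ⋈[d=a] T)))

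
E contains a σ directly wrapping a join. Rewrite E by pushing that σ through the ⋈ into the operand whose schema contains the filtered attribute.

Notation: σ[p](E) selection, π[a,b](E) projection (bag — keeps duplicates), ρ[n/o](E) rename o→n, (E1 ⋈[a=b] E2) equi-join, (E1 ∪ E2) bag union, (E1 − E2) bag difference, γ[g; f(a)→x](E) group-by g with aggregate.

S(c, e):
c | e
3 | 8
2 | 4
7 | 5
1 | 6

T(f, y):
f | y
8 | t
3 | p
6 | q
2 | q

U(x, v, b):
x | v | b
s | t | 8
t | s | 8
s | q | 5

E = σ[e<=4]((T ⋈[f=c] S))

σ filters on e, owned by the right side.
E' = (T ⋈[f=c] σ[e<=4](S))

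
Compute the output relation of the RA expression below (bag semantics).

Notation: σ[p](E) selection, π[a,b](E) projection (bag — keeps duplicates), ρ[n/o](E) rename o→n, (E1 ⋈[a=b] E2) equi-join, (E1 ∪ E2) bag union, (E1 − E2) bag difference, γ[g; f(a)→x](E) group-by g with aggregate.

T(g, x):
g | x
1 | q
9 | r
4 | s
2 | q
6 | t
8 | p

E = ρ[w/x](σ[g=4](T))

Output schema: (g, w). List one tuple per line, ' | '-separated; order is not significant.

Row counts bottom-up:
  T → 6
  σ[g=4](T) → 1
  ρ[w/x](σ[g=4](T)) → 1

== RESULT ==
g | w
4 | s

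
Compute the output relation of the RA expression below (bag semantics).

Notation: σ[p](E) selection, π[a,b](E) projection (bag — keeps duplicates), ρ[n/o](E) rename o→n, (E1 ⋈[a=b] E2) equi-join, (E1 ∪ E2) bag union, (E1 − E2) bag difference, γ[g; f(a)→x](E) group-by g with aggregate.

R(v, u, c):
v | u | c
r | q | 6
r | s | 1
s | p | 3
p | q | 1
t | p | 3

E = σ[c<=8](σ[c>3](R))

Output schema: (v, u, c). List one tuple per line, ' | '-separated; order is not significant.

Per-node cardinality:
  R → 5
  σ[c>3](R) → 1
  σ[c<=8](σ[c>3](R)) → 1

== RESULT ==
v | u | c
r | q | 6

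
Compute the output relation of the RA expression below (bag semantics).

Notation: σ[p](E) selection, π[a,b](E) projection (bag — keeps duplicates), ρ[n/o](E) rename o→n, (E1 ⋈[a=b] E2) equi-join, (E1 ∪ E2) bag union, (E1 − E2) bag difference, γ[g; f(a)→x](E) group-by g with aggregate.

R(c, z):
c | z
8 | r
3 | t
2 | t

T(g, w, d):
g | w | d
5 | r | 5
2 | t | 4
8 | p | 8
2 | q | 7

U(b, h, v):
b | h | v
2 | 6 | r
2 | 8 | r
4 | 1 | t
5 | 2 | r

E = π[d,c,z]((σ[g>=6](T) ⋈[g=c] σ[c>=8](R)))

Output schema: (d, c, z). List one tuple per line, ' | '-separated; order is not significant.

Stepwise |·|:
  T → 4
  σ[g>=6](T) → 1
  R → 3
  σ[c>=8](R) → 1
  (σ[g>=6](T) ⋈[g=c] σ[c>=8](R)) → 1
  π[d,c,z]((σ[g>=6](T) ⋈[g=c] σ[c>=8](R))) → 1

== RESULT ==
d | c | z
8 | 8 | r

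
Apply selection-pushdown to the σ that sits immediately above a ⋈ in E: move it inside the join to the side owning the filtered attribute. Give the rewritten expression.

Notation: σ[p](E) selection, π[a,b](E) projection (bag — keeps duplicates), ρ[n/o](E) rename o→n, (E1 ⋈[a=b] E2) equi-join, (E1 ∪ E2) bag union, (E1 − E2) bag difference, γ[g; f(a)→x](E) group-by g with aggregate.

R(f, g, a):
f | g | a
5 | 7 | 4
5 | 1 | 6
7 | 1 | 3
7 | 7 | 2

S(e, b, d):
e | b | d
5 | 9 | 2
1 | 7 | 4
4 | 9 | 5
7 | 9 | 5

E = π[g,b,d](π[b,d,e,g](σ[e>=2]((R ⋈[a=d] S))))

σ filters on e, owned by the right side.
E' = π[g,b,d](π[b,d,e,g]((R ⋈[a=d] σ[e>=2](S))))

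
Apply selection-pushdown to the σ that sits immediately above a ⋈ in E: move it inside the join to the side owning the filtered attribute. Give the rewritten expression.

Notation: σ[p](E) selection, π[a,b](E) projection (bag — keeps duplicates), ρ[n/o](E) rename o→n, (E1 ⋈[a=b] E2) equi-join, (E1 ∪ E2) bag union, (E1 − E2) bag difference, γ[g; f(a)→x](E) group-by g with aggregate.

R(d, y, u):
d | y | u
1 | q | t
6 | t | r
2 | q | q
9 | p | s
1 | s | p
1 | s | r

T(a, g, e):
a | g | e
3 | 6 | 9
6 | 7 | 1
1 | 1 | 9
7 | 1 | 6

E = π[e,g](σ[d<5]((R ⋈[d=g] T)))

σ filters on d, owned by the left side.
E' = π[e,g]((σ[d<5](R) ⋈[d=g] T))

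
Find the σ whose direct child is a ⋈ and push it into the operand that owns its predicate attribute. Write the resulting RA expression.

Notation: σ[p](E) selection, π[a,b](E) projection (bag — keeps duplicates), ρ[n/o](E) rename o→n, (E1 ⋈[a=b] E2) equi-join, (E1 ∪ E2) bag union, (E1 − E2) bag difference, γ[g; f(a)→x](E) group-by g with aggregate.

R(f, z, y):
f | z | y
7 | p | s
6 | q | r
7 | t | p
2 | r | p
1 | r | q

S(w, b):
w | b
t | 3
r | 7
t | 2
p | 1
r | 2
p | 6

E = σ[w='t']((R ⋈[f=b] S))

σ filters on w, owned by the right side.
E' = (R ⋈[f=b] σ[w='t'](S))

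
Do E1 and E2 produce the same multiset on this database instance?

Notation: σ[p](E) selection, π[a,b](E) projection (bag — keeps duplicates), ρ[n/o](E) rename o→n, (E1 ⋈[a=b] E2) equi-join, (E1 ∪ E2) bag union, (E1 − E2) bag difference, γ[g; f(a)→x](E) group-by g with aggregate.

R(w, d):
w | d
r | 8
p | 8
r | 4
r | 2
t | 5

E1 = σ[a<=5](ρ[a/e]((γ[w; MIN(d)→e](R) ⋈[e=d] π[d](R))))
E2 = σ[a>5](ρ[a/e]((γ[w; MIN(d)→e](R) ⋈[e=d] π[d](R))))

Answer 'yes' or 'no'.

E1 row counts bottom-up:
  R → 5
  γ[w; MIN(d)→e](R) → 3
  R → 5
  π[d](R) → 5
  (γ[w; MIN(d)→e](R) ⋈[e=d] π[d](R)) → 4
  ρ[a/e]((γ[w; MIN(d)→e](R) ⋈[e=d] π[d](R))) → 4
  σ[a<=5](ρ[a/e]((γ[w; MIN(d)→e](R) ⋈[e=d] π[d](R)))) → 2
E2 row counts bottom-up:
  R → 5
  γ[w; MIN(d)→e](R) → 3
  R → 5
  π[d](R) → 5
  (γ[w; MIN(d)→e](R) ⋈[e=d] π[d](R)) → 4
  ρ[a/e]((γ[w; MIN(d)→e](R) ⋈[e=d] π[d](R))) → 4
  σ[a>5](ρ[a/e]((γ[w; MIN(d)→e](R) ⋈[e=d] π[d](R)))) → 2

E1 result:
w | a | d
r | 2 | 2
t | 5 | 5
E2 result:
w | a | d
p | 8 | 8
p | 8 | 8
Witness: ('t', 5, 5) appears 1× in E1 but 0× in E2.

no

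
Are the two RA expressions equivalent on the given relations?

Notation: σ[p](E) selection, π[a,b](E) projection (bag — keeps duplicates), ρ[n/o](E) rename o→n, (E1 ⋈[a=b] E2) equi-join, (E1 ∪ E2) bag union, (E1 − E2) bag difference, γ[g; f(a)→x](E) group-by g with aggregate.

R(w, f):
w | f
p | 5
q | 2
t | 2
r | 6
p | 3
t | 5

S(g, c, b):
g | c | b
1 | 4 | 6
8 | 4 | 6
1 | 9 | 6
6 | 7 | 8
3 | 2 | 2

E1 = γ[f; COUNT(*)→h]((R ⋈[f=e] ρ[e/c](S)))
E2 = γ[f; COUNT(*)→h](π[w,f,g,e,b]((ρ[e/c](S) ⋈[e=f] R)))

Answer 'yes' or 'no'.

E1 per-node cardinality:
  R → 6
  S → 5
  ρ[e/c](S) → 5
  (R ⋈[f=e] ρ[e/c](S)) → 2
  γ[f; COUNT(*)→h]((R ⋈[f=e] ρ[e/c](S))) → 1
E2 per-node cardinality:
  S → 5
  ρ[e/c](S) → 5
  R → 6
  (ρ[e/c](S) ⋈[e=f] R) → 2
  π[w,f,g,e,b]((ρ[e/c](S) ⋈[e=f] R)) → 2
  γ[f; COUNT(*)→h](π[w,f,g,e,b]((ρ[e/c](S) ⋈[e=f] R))) → 1

E1 and E2 produce the same multiset:
f | h
2 | 2

yes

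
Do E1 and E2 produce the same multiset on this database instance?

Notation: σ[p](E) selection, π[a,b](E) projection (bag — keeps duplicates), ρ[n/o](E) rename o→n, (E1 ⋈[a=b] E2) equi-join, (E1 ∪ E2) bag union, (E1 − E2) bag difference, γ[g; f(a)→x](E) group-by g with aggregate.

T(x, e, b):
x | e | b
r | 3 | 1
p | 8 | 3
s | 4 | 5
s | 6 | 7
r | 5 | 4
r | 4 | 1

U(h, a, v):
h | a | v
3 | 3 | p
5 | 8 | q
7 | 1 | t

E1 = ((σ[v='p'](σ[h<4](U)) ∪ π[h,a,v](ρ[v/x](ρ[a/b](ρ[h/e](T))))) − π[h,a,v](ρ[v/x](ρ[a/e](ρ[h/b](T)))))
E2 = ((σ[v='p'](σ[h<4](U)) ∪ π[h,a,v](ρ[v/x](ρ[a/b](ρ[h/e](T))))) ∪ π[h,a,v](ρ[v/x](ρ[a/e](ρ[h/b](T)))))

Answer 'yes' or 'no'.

E1 per-node cardinality:
  U → 3
  σ[h<4](U) → 1
  σ[v='p'](σ[h<4](U)) → 1
  T → 6
  ρ[h/e](T) → 6
  ρ[a/b](ρ[h/e](T)) → 6
  ρ[v/x](ρ[a/b](ρ[h/e](T))) → 6
  π[h,a,v](ρ[v/x](ρ[a/b](ρ[h/e](T)))) → 6
  (σ[v='p'](σ[h<4](U)) ∪ π[h,a,v](ρ[v/x](ρ[a/b](ρ[h/e](T))))) → 7
  T → 6
  ρ[h/b](T) → 6
  ρ[a/e](ρ[h/b](T)) → 6
  ρ[v/x](ρ[a/e](ρ[h/b](T))) → 6
  π[h,a,v](ρ[v/x](ρ[a/e](ρ[h/b](T)))) → 6
  ((σ[v='p'](σ[h<4](U)) ∪ π[h,a,v](ρ[v/x](ρ[a/b](ρ[h/e](T))))) − π[h,a,v](ρ[v/x](ρ[a/e](ρ[h/b](T))))) → 7
E2 per-node cardinality:
  U → 3
  σ[h<4](U) → 1
  σ[v='p'](σ[h<4](U)) → 1
  T → 6
  ρ[h/e](T) → 6
  ρ[a/b](ρ[h/e](T)) → 6
  ρ[v/x](ρ[a/b](ρ[h/e](T))) → 6
  π[h,a,v](ρ[v/x](ρ[a/b](ρ[h/e](T)))) → 6
  (σ[v='p'](σ[h<4](U)) ∪ π[h,a,v](ρ[v/x](ρ[a/b](ρ[h/e](T))))) → 7
  T → 6
  ρ[h/b](T) → 6
  ρ[a/e](ρ[h/b](T)) → 6
  ρ[v/x](ρ[a/e](ρ[h/b](T))) → 6
  π[h,a,v](ρ[v/x](ρ[a/e](ρ[h/b](T)))) → 6
  ((σ[v='p'](σ[h<4](U)) ∪ π[h,a,v](ρ[v/x](ρ[a/b](ρ[h/e](T))))) ∪ π[h,a,v](ρ[v/x](ρ[a/e](ρ[h/b](T))))) → 13

E1 result:
h | a | v
3 | 1 | r
3 | 3 | p
4 | 1 | r
4 | 5 | s
5 | 4 | r
6 | 7 | s
8 | 3 | p
E2 result:
h | a | v
1 | 3 | r
1 | 4 | r
3 | 1 | r
3 | 3 | p
3 | 8 | p
4 | 1 | r
4 | 5 | r
4 | 5 | s
5 | 4 | r
5 | 4 | s
6 | 7 | s
7 | 6 | s
8 | 3 | p
Witness: (3, 8, 'p') appears 0× in E1 but 1× in E2.

no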